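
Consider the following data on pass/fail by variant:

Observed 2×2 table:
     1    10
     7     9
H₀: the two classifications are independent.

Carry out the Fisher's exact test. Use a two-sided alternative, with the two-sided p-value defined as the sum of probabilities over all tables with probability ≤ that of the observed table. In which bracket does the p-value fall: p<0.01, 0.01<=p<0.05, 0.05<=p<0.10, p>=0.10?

Margins: r₁=11, r₂=16, c₁=8, c₂=19, n=27
p_obs = C(11,1)·C(16,7)/C(27,8); sum pmf over tables with pmf ≤ p_obs
p-value (two-sided) = 0.08990
→ bracket: 0.05<=p<0.10

p-value bracket: 0.05<=p<0.10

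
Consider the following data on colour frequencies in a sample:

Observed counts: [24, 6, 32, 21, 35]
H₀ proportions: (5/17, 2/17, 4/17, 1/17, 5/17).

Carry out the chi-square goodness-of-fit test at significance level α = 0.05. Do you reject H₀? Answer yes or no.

n = 118; E_i = n·p_i = [34.71, 13.88, 27.76, 6.94, 34.71]
χ² = (24−34.71)²/34.71 + (6−13.88)²/13.88 + (32−27.76)²/27.76 + (21−6.94)²/6.94 + (35−34.71)²/34.71 = 36.9017
df = 4
p-value (upper-tail) = 0.00000
At α=0.05: p < α → reject H₀

reject H₀: yes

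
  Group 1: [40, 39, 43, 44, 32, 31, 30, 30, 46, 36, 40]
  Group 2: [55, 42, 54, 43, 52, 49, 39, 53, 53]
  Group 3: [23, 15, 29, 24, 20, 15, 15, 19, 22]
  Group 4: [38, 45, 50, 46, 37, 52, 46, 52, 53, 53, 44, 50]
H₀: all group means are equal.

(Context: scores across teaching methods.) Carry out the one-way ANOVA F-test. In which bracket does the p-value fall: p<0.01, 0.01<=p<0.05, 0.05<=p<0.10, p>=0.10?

Group means [37.36, 48.89, 20.22, 47.17], grand mean 39.000
SSB = Σnᵢ(x̄ᵢ−x̄)² = 4883.343; SSW = ΣΣ(x−x̄ᵢ)² = 1154.657
MSB = 4883.343/3 = 1627.7811; MSW = 1154.657/37 = 31.2069
F = MSB/MSW = 52.1609
df = (3, 37)
p-value (upper-tail) = 0.00000
→ bracket: p<0.01

p-value bracket: p<0.01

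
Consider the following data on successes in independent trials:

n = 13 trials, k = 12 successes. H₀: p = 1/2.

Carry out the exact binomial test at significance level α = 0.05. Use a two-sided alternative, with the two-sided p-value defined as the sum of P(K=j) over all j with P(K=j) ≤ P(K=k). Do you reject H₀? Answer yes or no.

Exact binomial: n=13, k=12, p₀=1/2=0.5000
P(X=j) = C(n,j)·p₀^j·(1−p₀)^(n−j); p = Σ P(X=j) over j with P(X=j) ≤ P(X=12)
p-value (two-sided) = 0.00342
At α=0.05: p < α → reject H₀

reject H₀: yes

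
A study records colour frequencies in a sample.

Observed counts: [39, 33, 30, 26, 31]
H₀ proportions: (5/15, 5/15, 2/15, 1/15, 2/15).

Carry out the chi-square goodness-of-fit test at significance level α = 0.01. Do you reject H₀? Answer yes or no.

n = 159; E_i = n·p_i = [53.00, 53.00, 21.20, 10.60, 21.20]
χ² = (39−53.00)²/53.00 + (33−53.00)²/53.00 + (30−21.20)²/21.20 + (26−10.60)²/10.60 + (31−21.20)²/21.20 = 41.8019
df = 4
p-value (upper-tail) = 0.00000
At α=0.01: p < α → reject H₀

reject H₀: yes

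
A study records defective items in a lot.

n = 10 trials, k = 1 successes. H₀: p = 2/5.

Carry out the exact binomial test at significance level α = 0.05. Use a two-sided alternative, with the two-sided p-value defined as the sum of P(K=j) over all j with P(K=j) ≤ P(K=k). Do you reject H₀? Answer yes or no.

Exact binomial: n=10, k=1, p₀=2/5=0.4000
P(X=j) = C(n,j)·p₀^j·(1−p₀)^(n−j); p = Σ P(X=j) over j with P(X=j) ≤ P(X=1)
p-value (two-sided) = 0.05865
At α=0.05: p ≥ α → fail to reject H₀

reject H₀: no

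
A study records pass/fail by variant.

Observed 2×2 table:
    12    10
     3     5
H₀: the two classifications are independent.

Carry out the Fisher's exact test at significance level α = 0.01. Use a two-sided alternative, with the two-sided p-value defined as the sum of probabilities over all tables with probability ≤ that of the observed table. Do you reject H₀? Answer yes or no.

Margins: r₁=22, r₂=8, c₁=15, c₂=15, n=30
p_obs = C(22,12)·C(8,3)/C(30,15); sum pmf over tables with pmf ≤ p_obs
p-value (two-sided) = 0.68166
At α=0.01: p ≥ α → fail to reject H₀

reject H₀: no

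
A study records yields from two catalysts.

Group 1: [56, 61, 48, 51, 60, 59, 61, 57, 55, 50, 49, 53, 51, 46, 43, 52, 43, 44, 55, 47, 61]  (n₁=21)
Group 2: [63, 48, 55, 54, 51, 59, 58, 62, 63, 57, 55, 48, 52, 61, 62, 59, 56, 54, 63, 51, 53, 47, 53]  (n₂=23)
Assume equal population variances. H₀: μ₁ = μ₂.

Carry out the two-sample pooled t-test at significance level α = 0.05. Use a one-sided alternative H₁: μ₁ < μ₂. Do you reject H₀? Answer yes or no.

reject H₀: yes

x̄₁=52.476, s₁=6.038, n₁=21
x̄₂=55.826, s₂=5.087, n₂=23
s_p² = [20·6.038² + 22·5.087²]/42 = 30.9177
SE = √(s_p²·(1/21+1/23)) = 1.6782
t = (52.476−55.826)/1.6782 = -1.9961
df = 42
p-value (one-sided, H₁ less) = 0.02622
At α=0.05: p < α → reject H₀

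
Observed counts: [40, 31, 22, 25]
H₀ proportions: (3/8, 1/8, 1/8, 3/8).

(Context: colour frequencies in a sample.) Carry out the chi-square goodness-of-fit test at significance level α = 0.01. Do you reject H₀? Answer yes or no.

reject H₀: yes

n = 118; E_i = n·p_i = [44.25, 14.75, 14.75, 44.25]
χ² = (40−44.25)²/44.25 + (31−14.75)²/14.75 + (22−14.75)²/14.75 + (25−44.25)²/44.25 = 30.2486
df = 3
p-value (upper-tail) = 0.00000
At α=0.01: p < α → reject H₀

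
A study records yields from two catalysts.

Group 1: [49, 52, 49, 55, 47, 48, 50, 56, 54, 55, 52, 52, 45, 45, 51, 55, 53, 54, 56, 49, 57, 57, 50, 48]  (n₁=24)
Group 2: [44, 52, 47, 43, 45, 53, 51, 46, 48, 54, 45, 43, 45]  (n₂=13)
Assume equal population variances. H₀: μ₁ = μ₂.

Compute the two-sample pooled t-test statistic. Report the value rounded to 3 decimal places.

test statistic = 3.309

x̄₁=51.625, s₁=3.645, n₁=24
x̄₂=47.385, s₂=3.863, n₂=13
s_p² = [23·3.645² + 12·3.863²]/35 = 13.8486
SE = √(s_p²·(1/24+1/13)) = 1.2815
t = (51.625−47.385)/1.2815 = 3.3089
df = 35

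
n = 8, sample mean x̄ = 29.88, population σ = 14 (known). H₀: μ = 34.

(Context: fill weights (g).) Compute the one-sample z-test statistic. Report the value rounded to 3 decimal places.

SE = σ/√n = 14/√8 = 4.9497
z = (x̄−μ₀)/SE = (29.88−34)/4.9497 = -0.8324

test statistic = -0.832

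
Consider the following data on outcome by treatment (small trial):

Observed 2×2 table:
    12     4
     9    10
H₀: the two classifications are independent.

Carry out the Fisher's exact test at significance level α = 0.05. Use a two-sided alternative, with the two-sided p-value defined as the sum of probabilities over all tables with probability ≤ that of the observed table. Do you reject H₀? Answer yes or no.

reject H₀: no

Margins: r₁=16, r₂=19, c₁=21, c₂=14, n=35
p_obs = C(16,12)·C(19,9)/C(35,21); sum pmf over tables with pmf ≤ p_obs
p-value (two-sided) = 0.16619
At α=0.05: p ≥ α → fail to reject H₀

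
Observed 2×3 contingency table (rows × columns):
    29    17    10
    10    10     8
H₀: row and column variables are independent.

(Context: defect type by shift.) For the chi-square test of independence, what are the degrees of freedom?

degrees of freedom = 2

df = (r−1)(c−1) = (2−1)·(3−1) = 2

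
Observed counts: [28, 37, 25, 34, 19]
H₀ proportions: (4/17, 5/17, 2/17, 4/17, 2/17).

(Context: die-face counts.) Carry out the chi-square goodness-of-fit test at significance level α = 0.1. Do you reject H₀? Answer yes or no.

reject H₀: no

n = 143; E_i = n·p_i = [33.65, 42.06, 16.82, 33.65, 16.82]
χ² = (28−33.65)²/33.65 + (37−42.06)²/42.06 + (25−16.82)²/16.82 + (34−33.65)²/33.65 + (19−16.82)²/16.82 = 5.8154
df = 4
p-value (upper-tail) = 0.21337
At α=0.1: p ≥ α → fail to reject H₀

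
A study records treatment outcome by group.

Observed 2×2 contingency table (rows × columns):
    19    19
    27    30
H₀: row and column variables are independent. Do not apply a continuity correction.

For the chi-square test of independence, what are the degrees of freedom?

df = (r−1)(c−1) = (2−1)·(2−1) = 1

degrees of freedom = 1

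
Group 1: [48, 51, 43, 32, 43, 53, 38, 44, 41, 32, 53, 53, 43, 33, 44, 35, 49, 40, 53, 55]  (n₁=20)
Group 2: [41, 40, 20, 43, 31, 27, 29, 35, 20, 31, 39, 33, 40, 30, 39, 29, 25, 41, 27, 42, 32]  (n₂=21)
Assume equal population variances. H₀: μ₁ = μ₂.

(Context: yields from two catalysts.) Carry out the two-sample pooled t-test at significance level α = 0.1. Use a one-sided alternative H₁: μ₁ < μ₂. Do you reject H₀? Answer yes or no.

reject H₀: no

x̄₁=44.150, s₁=7.569, n₁=20
x̄₂=33.048, s₂=7.096, n₂=21
s_p² = [19·7.569² + 20·7.096²]/39 = 53.7308
SE = √(s_p²·(1/20+1/21)) = 2.2902
t = (44.150−33.048)/2.2902 = 4.8477
df = 39
p-value (one-sided, H₁ less) = 0.99999
At α=0.1: p ≥ α → fail to reject H₀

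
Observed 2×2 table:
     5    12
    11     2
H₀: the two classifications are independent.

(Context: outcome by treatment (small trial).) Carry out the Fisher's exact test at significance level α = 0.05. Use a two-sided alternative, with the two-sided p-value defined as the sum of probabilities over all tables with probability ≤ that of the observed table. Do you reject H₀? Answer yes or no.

reject H₀: yes

Margins: r₁=17, r₂=13, c₁=16, c₂=14, n=30
p_obs = C(17,5)·C(13,11)/C(30,16); sum pmf over tables with pmf ≤ p_obs
p-value (two-sided) = 0.00391
At α=0.05: p < α → reject H₀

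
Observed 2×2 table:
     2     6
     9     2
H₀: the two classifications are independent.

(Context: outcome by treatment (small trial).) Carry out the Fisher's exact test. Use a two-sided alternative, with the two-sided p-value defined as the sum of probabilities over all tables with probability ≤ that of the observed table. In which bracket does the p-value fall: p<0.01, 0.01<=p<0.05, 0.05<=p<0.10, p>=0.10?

Margins: r₁=8, r₂=11, c₁=11, c₂=8, n=19
p_obs = C(8,2)·C(11,9)/C(19,11); sum pmf over tables with pmf ≤ p_obs
p-value (two-sided) = 0.02374
→ bracket: 0.01<=p<0.05

p-value bracket: 0.01<=p<0.05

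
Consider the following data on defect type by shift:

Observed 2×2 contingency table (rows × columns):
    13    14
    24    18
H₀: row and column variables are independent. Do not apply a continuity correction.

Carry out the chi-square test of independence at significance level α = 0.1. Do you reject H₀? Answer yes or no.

reject H₀: no

Row totals [27, 42], col totals [37, 32], n=69
χ² = (13−14.48)²/14.48 + (14−12.52)²/12.52 + (24−22.52)²/22.52 + (18−19.48)²/19.48 = 0.5347
df = 1
p-value (upper-tail) = 0.46465
At α=0.1: p ≥ α → fail to reject H₀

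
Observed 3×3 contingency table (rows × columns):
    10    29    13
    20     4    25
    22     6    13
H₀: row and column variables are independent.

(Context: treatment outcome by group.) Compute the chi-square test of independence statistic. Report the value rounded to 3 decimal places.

Row totals [52, 49, 41], col totals [52, 39, 51], n=142
χ² = (10−19.04)²/19.04 + (29−14.28)²/14.28 + (13−18.68)²/18.68 + (20−17.94)²/17.94 + (4−13.46)²/13.46 + (25−17.60)²/17.60 + (22−15.01)²/15.01 + (6−11.26)²/11.26 + (13−14.73)²/14.73 = 37.0924
df = 4

test statistic = 37.092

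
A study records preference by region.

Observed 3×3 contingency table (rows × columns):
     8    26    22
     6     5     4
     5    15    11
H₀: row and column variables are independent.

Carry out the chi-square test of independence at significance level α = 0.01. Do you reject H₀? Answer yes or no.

reject H₀: no

Row totals [56, 15, 31], col totals [19, 46, 37], n=102
χ² = (8−10.43)²/10.43 + (26−25.25)²/25.25 + (22−20.31)²/20.31 + (6−2.79)²/2.79 + (5−6.76)²/6.76 + (4−5.44)²/5.44 + (5−5.77)²/5.77 + (15−13.98)²/13.98 + (11−11.25)²/11.25 = 5.4327
df = 4
p-value (upper-tail) = 0.24571
At α=0.01: p ≥ α → fail to reject H₀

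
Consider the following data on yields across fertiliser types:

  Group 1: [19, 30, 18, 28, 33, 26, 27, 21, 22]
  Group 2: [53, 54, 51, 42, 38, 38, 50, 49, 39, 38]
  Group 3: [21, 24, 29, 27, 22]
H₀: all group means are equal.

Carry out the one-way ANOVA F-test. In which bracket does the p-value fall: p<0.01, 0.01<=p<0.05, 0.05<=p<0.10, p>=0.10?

p-value bracket: p<0.01

Group means [24.89, 45.20, 24.60], grand mean 33.292
SSB = Σnᵢ(x̄ᵢ−x̄)² = 2431.269; SSW = ΣΣ(x−x̄ᵢ)² = 671.689
MSB = 2431.269/2 = 1215.6347; MSW = 671.689/21 = 31.9852
F = MSB/MSW = 38.0062
df = (2, 21)
p-value (upper-tail) = 0.00000
→ bracket: p<0.01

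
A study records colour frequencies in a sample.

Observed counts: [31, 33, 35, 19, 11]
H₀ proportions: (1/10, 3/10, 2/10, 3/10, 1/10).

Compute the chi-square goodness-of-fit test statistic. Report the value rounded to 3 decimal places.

n = 129; E_i = n·p_i = [12.90, 38.70, 25.80, 38.70, 12.90]
χ² = (31−12.90)²/12.90 + (33−38.70)²/38.70 + (35−25.80)²/25.80 + (19−38.70)²/38.70 + (11−12.90)²/12.90 = 39.8243
df = 4

test statistic = 39.824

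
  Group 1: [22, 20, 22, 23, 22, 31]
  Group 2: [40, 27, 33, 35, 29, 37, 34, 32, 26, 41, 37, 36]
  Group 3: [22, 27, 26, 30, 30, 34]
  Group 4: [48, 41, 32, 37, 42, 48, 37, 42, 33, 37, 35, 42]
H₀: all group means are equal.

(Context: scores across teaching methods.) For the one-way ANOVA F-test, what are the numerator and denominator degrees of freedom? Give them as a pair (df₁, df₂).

degrees of freedom = [3, 32]

k = 4 groups, N = 36 total
df = (k−1, N−k) = (4−1, 36−4) = (3, 32)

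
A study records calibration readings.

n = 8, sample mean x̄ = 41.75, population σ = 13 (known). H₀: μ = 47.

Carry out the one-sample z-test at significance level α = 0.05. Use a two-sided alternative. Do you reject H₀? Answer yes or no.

reject H₀: no

SE = σ/√n = 13/√8 = 4.5962
z = (x̄−μ₀)/SE = (41.75−47)/4.5962 = -1.1422
p-value (two-sided) = 0.25335
At α=0.05: p ≥ α → fail to reject H₀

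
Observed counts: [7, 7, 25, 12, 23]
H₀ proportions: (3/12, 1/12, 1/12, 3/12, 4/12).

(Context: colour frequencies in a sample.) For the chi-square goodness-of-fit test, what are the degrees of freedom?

degrees of freedom = 4

df = k − 1 = 5 − 1 = 4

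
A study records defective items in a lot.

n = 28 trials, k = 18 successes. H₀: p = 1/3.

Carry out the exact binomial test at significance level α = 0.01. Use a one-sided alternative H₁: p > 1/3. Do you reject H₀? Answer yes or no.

Exact binomial: n=28, k=18, p₀=1/3=0.3333
P(X≥18) from Σ C(n,i)·p₀^i·(1−p₀)^(n−i)
p-value (one-sided, H₁ greater) = 0.00078
At α=0.01: p < α → reject H₀

reject H₀: yes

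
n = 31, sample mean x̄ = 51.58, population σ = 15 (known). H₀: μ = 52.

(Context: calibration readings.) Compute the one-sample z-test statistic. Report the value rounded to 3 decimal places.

test statistic = -0.156

SE = σ/√n = 15/√31 = 2.6941
z = (x̄−μ₀)/SE = (51.58−52)/2.6941 = -0.1559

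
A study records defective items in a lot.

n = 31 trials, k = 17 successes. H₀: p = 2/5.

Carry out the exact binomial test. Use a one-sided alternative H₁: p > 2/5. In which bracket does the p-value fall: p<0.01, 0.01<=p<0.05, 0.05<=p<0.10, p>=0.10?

p-value bracket: 0.05<=p<0.10

Exact binomial: n=31, k=17, p₀=2/5=0.4000
P(X≥17) from Σ C(n,i)·p₀^i·(1−p₀)^(n−i)
p-value (one-sided, H₁ greater) = 0.06769
→ bracket: 0.05<=p<0.10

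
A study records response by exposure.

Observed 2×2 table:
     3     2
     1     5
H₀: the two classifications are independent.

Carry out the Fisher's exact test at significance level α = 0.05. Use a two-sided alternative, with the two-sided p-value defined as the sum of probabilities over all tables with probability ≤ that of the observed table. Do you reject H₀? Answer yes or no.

Margins: r₁=5, r₂=6, c₁=4, c₂=7, n=11
p_obs = C(5,3)·C(6,1)/C(11,4); sum pmf over tables with pmf ≤ p_obs
p-value (two-sided) = 0.24242
At α=0.05: p ≥ α → fail to reject H₀

reject H₀: no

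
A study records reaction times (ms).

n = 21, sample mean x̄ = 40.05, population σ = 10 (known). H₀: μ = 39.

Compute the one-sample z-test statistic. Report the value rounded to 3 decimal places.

test statistic = 0.481

SE = σ/√n = 10/√21 = 2.1822
z = (x̄−μ₀)/SE = (40.05−39)/2.1822 = 0.4812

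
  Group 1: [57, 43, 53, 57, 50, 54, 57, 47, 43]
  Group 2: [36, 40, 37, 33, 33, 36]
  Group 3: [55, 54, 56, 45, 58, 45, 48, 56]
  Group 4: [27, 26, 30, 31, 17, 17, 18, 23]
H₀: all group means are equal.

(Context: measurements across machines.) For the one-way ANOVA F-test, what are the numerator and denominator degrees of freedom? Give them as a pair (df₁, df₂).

degrees of freedom = [3, 27]

k = 4 groups, N = 31 total
df = (k−1, N−k) = (4−1, 31−4) = (3, 27)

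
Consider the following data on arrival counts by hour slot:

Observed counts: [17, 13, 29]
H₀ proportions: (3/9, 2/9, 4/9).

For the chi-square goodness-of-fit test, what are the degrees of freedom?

degrees of freedom = 2

df = k − 1 = 3 − 1 = 2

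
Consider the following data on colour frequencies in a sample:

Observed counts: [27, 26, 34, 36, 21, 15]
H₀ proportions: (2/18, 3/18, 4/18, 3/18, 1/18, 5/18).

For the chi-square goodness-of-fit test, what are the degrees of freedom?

df = k − 1 = 6 − 1 = 5

degrees of freedom = 5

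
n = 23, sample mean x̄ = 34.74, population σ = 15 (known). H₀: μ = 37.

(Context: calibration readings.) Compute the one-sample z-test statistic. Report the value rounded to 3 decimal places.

SE = σ/√n = 15/√23 = 3.1277
z = (x̄−μ₀)/SE = (34.74−37)/3.1277 = -0.7226

test statistic = -0.723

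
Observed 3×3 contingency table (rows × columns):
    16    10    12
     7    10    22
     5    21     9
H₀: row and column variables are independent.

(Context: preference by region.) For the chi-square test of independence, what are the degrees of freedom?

df = (r−1)(c−1) = (3−1)·(3−1) = 4

degrees of freedom = 4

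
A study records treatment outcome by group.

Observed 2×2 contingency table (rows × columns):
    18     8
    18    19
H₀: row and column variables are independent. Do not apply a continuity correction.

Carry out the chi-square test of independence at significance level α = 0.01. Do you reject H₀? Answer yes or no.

reject H₀: no

Row totals [26, 37], col totals [36, 27], n=63
χ² = (18−14.86)²/14.86 + (8−11.14)²/11.14 + (18−21.14)²/21.14 + (19−15.86)²/15.86 = 2.6414
df = 1
p-value (upper-tail) = 0.10411
At α=0.01: p ≥ α → fail to reject H₀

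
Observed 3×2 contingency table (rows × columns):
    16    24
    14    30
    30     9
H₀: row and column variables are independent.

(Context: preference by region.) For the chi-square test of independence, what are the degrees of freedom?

df = (r−1)(c−1) = (3−1)·(2−1) = 2

degrees of freedom = 2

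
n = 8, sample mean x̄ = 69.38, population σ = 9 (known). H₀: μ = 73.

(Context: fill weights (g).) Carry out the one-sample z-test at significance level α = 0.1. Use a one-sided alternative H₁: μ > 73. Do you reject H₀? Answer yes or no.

SE = σ/√n = 9/√8 = 3.1820
z = (x̄−μ₀)/SE = (69.38−73)/3.1820 = -1.1377
p-value (one-sided, H₁ greater) = 0.87237
At α=0.1: p ≥ α → fail to reject H₀

reject H₀: no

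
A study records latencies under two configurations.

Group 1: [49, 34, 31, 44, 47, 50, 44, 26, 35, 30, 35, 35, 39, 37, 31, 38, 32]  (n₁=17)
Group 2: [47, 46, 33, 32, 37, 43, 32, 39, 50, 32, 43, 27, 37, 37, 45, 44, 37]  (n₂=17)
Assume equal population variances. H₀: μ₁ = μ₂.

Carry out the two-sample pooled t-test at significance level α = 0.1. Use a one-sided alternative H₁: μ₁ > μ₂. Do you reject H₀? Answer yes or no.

x̄₁=37.471, s₁=7.072, n₁=17
x̄₂=38.882, s₂=6.470, n₂=17
s_p² = [16·7.072² + 16·6.470²]/32 = 45.9375
SE = √(s_p²·(1/17+1/17)) = 2.3247
t = (37.471−38.882)/2.3247 = -0.6073
df = 32
p-value (one-sided, H₁ greater) = 0.72602
At α=0.1: p ≥ α → fail to reject H₀

reject H₀: no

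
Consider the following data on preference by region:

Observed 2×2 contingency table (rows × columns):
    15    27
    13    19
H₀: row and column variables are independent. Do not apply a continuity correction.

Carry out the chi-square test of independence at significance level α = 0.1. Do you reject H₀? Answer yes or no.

reject H₀: no

Row totals [42, 32], col totals [28, 46], n=74
χ² = (15−15.89)²/15.89 + (27−26.11)²/26.11 + (13−12.11)²/12.11 + (19−19.89)²/19.89 = 0.1862
df = 1
p-value (upper-tail) = 0.66609
At α=0.1: p ≥ α → fail to reject H₀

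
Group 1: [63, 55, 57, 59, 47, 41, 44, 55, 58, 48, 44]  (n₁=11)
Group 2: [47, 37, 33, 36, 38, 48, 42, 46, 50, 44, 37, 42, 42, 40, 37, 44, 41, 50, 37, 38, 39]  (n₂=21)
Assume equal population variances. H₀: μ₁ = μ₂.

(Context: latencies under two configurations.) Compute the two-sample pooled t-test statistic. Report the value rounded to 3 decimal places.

x̄₁=51.909, s₁=7.341, n₁=11
x̄₂=41.333, s₂=4.830, n₂=21
s_p² = [10·7.341² + 20·4.830²]/30 = 33.5192
SE = √(s_p²·(1/11+1/21)) = 2.1548
t = (51.909−41.333)/2.1548 = 4.9079
df = 30

test statistic = 4.908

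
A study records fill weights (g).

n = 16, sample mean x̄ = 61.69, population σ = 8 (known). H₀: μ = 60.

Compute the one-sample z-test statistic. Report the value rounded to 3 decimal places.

SE = σ/√n = 8/√16 = 2.0000
z = (x̄−μ₀)/SE = (61.69−60)/2.0000 = 0.8450

test statistic = 0.845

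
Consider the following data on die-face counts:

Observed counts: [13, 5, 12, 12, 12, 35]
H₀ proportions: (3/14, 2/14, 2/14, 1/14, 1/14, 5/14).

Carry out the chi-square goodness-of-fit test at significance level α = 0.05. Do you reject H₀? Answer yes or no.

reject H₀: yes

n = 89; E_i = n·p_i = [19.07, 12.71, 12.71, 6.36, 6.36, 31.79]
χ² = (13−19.07)²/19.07 + (5−12.71)²/12.71 + (12−12.71)²/12.71 + (12−6.36)²/6.36 + (12−6.36)²/6.36 + (35−31.79)²/31.79 = 16.9963
df = 5
p-value (upper-tail) = 0.00451
At α=0.05: p < α → reject H₀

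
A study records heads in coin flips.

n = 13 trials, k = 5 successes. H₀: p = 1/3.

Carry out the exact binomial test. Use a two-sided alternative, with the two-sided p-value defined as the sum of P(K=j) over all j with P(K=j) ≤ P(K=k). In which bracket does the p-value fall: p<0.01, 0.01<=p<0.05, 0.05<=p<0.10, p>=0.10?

p-value bracket: p>=0.10

Exact binomial: n=13, k=5, p₀=1/3=0.3333
P(X=j) = C(n,j)·p₀^j·(1−p₀)^(n−j); p = Σ P(X=j) over j with P(X=j) ≤ P(X=5)
p-value (two-sided) = 0.77039
→ bracket: p>=0.10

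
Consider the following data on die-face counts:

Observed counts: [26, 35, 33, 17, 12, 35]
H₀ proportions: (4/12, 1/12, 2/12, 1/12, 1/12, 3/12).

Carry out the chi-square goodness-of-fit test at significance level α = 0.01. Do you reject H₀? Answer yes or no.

n = 158; E_i = n·p_i = [52.67, 13.17, 26.33, 13.17, 13.17, 39.50]
χ² = (26−52.67)²/52.67 + (35−13.17)²/13.17 + (33−26.33)²/26.33 + (17−13.17)²/13.17 + (12−13.17)²/13.17 + (35−39.50)²/39.50 = 53.1266
df = 5
p-value (upper-tail) = 0.00000
At α=0.01: p < α → reject H₀

reject H₀: yes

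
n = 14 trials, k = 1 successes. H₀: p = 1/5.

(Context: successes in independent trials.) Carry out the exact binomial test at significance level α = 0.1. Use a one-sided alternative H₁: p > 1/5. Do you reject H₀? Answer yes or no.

reject H₀: no

Exact binomial: n=14, k=1, p₀=1/5=0.2000
P(X≥1) from Σ C(n,i)·p₀^i·(1−p₀)^(n−i)
p-value (one-sided, H₁ greater) = 0.95602
At α=0.1: p ≥ α → fail to reject H₀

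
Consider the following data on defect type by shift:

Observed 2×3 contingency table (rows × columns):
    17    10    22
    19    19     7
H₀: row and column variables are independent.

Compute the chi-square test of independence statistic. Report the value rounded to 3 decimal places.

test statistic = 10.512

Row totals [49, 45], col totals [36, 29, 29], n=94
χ² = (17−18.77)²/18.77 + (10−15.12)²/15.12 + (22−15.12)²/15.12 + (19−17.23)²/17.23 + (19−13.88)²/13.88 + (7−13.88)²/13.88 = 10.5117
df = 2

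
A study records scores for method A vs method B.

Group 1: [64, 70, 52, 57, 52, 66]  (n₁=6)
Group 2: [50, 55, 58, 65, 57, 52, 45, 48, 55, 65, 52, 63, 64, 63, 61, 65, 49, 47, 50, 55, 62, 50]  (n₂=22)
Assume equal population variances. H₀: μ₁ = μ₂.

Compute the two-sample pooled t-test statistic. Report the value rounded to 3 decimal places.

x̄₁=60.167, s₁=7.600, n₁=6
x̄₂=55.955, s₂=6.651, n₂=22
s_p² = [5·7.600² + 21·6.651²]/26 = 46.8380
SE = √(s_p²·(1/6+1/22)) = 3.1520
t = (60.167−55.955)/3.1520 = 1.3363
df = 26

test statistic = 1.336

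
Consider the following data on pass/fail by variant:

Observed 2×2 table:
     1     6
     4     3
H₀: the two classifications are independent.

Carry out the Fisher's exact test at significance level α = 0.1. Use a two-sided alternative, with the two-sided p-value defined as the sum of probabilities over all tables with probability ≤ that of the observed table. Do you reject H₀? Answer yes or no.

Margins: r₁=7, r₂=7, c₁=5, c₂=9, n=14
p_obs = C(7,1)·C(7,4)/C(14,5); sum pmf over tables with pmf ≤ p_obs
p-value (two-sided) = 0.26573
At α=0.1: p ≥ α → fail to reject H₀

reject H₀: no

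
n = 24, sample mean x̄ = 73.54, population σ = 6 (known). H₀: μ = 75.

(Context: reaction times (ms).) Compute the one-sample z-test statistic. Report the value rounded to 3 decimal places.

SE = σ/√n = 6/√24 = 1.2247
z = (x̄−μ₀)/SE = (73.54−75)/1.2247 = -1.1921

test statistic = -1.192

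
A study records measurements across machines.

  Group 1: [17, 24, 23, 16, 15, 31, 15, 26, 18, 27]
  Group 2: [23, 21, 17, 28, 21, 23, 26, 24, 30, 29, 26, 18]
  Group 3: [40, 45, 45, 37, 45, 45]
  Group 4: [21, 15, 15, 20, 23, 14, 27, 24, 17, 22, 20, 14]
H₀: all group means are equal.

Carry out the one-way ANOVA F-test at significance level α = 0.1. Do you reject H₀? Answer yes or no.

Group means [21.20, 23.83, 42.83, 19.33], grand mean 24.675
SSB = Σnᵢ(x̄ᵢ−x̄)² = 2450.008; SSW = ΣΣ(x−x̄ᵢ)² = 750.767
MSB = 2450.008/3 = 816.6694; MSW = 750.767/36 = 20.8546
F = MSB/MSW = 39.1601
df = (3, 36)
p-value (upper-tail) = 0.00000
At α=0.1: p < α → reject H₀

reject H₀: yes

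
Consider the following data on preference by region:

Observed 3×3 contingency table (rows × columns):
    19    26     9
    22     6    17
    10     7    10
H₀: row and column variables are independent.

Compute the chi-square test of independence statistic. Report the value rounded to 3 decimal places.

Row totals [54, 45, 27], col totals [51, 39, 36], n=126
χ² = (19−21.86)²/21.86 + (26−16.71)²/16.71 + (9−15.43)²/15.43 + (22−18.21)²/18.21 + (6−13.93)²/13.93 + (17−12.86)²/12.86 + (10−10.93)²/10.93 + (7−8.36)²/8.36 + (10−7.71)²/7.71 = 15.8223
df = 4

test statistic = 15.822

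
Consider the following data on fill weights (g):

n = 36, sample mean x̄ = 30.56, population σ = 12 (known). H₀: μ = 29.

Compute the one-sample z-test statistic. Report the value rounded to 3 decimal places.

SE = σ/√n = 12/√36 = 2.0000
z = (x̄−μ₀)/SE = (30.56−29)/2.0000 = 0.7800

test statistic = 0.780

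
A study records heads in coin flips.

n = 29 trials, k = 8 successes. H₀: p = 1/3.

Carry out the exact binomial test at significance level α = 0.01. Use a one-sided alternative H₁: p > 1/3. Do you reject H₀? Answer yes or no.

Exact binomial: n=29, k=8, p₀=1/3=0.3333
P(X≥8) from Σ C(n,i)·p₀^i·(1−p₀)^(n−i)
p-value (one-sided, H₁ greater) = 0.80142
At α=0.01: p ≥ α → fail to reject H₀

reject H₀: no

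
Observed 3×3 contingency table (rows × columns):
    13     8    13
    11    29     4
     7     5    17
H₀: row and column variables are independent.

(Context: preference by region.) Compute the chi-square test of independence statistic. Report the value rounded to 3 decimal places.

test statistic = 29.316

Row totals [34, 44, 29], col totals [31, 42, 34], n=107
χ² = (13−9.85)²/9.85 + (8−13.35)²/13.35 + (13−10.80)²/10.80 + (11−12.75)²/12.75 + (29−17.27)²/17.27 + (4−13.98)²/13.98 + (7−8.40)²/8.40 + (5−11.38)²/11.38 + (17−9.21)²/9.21 = 29.3157
df = 4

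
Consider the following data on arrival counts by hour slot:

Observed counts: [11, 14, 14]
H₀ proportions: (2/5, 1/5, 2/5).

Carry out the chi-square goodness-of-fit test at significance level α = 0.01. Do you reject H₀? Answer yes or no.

reject H₀: no

n = 39; E_i = n·p_i = [15.60, 7.80, 15.60]
χ² = (11−15.60)²/15.60 + (14−7.80)²/7.80 + (14−15.60)²/15.60 = 6.4487
df = 2
p-value (upper-tail) = 0.03978
At α=0.01: p ≥ α → fail to reject H₀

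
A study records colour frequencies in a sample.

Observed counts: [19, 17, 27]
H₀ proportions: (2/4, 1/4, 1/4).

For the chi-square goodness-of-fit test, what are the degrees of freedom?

degrees of freedom = 2

df = k − 1 = 3 − 1 = 2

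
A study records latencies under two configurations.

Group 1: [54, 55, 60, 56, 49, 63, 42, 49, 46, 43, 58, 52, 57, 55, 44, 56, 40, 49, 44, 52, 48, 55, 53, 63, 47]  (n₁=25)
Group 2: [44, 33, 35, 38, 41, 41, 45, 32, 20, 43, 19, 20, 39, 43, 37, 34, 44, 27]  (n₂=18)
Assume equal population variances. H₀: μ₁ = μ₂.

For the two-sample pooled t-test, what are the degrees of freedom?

degrees of freedom = 41

df = n₁ + n₂ − 2 = 25 + 18 − 2 = 41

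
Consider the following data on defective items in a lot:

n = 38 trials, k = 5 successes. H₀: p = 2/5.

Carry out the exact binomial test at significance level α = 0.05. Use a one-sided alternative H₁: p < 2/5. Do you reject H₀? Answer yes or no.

Exact binomial: n=38, k=5, p₀=2/5=0.4000
P(X≤5) from Σ C(n,i)·p₀^i·(1−p₀)^(n−i)
p-value (one-sided, H₁ less) = 0.00031
At α=0.05: p < α → reject H₀

reject H₀: yes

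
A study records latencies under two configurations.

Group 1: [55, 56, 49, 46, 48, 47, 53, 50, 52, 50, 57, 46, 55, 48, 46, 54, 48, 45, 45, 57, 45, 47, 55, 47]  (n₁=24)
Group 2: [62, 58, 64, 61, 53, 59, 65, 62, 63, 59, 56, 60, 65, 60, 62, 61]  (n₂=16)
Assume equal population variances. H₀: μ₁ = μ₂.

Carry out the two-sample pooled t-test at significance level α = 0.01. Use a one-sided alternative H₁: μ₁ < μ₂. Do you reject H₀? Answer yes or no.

x̄₁=50.042, s₁=4.175, n₁=24
x̄₂=60.625, s₂=3.202, n₂=16
s_p² = [23·4.175² + 15·3.202²]/38 = 14.5976
SE = √(s_p²·(1/24+1/16)) = 1.2331
t = (50.042−60.625)/1.2331 = -8.5826
df = 38
p-value (one-sided, H₁ less) = 0.00000
At α=0.01: p < α → reject H₀

reject H₀: yes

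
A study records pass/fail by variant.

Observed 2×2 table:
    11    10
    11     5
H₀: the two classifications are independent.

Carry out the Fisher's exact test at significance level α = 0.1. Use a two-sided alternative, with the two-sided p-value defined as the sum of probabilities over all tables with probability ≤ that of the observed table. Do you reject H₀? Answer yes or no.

reject H₀: no

Margins: r₁=21, r₂=16, c₁=22, c₂=15, n=37
p_obs = C(21,11)·C(16,11)/C(37,22); sum pmf over tables with pmf ≤ p_obs
p-value (two-sided) = 0.50004
At α=0.1: p ≥ α → fail to reject H₀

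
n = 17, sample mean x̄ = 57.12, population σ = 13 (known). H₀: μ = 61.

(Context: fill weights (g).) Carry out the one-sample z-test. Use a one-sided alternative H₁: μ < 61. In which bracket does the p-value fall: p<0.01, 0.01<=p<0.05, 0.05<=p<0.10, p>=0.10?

SE = σ/√n = 13/√17 = 3.1530
z = (x̄−μ₀)/SE = (57.12−61)/3.1530 = -1.2306
p-value (one-sided, H₁ less) = 0.10924
→ bracket: p>=0.10

p-value bracket: p>=0.10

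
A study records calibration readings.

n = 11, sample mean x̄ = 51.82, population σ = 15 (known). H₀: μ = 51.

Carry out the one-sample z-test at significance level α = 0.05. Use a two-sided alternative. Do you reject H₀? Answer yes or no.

reject H₀: no

SE = σ/√n = 15/√11 = 4.5227
z = (x̄−μ₀)/SE = (51.82−51)/4.5227 = 0.1813
p-value (two-sided) = 0.85613
At α=0.05: p ≥ α → fail to reject H₀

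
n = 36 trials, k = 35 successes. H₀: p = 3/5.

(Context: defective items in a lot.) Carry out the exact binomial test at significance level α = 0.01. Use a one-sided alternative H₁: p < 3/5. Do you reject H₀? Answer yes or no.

Exact binomial: n=36, k=35, p₀=3/5=0.6000
P(X≤35) from Σ C(n,i)·p₀^i·(1−p₀)^(n−i)
p-value (one-sided, H₁ less) = 1.00000
At α=0.01: p ≥ α → fail to reject H₀

reject H₀: no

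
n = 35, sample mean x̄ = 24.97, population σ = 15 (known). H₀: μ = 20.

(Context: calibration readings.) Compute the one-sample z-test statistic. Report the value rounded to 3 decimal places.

test statistic = 1.960

SE = σ/√n = 15/√35 = 2.5355
z = (x̄−μ₀)/SE = (24.97−20)/2.5355 = 1.9602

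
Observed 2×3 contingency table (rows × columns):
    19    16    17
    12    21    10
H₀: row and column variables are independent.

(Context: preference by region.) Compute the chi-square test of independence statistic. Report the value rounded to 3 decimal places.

test statistic = 3.248

Row totals [52, 43], col totals [31, 37, 27], n=95
χ² = (19−16.97)²/16.97 + (16−20.25)²/20.25 + (17−14.78)²/14.78 + (12−14.03)²/14.03 + (21−16.75)²/16.75 + (10−12.22)²/12.22 = 3.2477
df = 2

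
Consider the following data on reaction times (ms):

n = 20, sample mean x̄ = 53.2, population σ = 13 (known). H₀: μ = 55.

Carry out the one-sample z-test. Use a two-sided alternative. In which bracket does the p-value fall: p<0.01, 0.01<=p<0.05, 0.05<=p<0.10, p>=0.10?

p-value bracket: p>=0.10

SE = σ/√n = 13/√20 = 2.9069
z = (x̄−μ₀)/SE = (53.2−55)/2.9069 = -0.6192
p-value (two-sided) = 0.53577
→ bracket: p>=0.10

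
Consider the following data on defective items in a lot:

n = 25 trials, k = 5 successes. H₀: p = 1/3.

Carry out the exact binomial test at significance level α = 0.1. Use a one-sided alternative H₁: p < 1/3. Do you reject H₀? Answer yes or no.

Exact binomial: n=25, k=5, p₀=1/3=0.3333
P(X≤5) from Σ C(n,i)·p₀^i·(1−p₀)^(n−i)
p-value (one-sided, H₁ less) = 0.11195
At α=0.1: p ≥ α → fail to reject H₀

reject H₀: no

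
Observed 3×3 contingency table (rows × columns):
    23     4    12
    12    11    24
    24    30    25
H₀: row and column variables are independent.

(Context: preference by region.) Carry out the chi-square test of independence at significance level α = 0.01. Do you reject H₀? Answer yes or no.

reject H₀: yes

Row totals [39, 47, 79], col totals [59, 45, 61], n=165
χ² = (23−13.95)²/13.95 + (4−10.64)²/10.64 + (12−14.42)²/14.42 + (12−16.81)²/16.81 + (11−12.82)²/12.82 + (24−17.38)²/17.38 + (24−28.25)²/28.25 + (30−21.55)²/21.55 + (25−29.21)²/29.21 = 19.1452
df = 4
p-value (upper-tail) = 0.00074
At α=0.01: p < α → reject H₀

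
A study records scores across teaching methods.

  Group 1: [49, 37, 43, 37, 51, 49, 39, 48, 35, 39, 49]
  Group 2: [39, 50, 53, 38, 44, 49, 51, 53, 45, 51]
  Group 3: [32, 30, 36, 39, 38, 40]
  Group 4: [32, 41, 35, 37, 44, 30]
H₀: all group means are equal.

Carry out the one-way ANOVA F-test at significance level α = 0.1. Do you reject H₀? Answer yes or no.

Group means [43.27, 47.30, 35.83, 36.50], grand mean 41.909
SSB = Σnᵢ(x̄ᵢ−x̄)² = 708.112; SSW = ΣΣ(x−x̄ᵢ)² = 860.615
MSB = 708.112/3 = 236.0374; MSW = 860.615/29 = 29.6764
F = MSB/MSW = 7.9537
df = (3, 29)
p-value (upper-tail) = 0.00051
At α=0.1: p < α → reject H₀

reject H₀: yes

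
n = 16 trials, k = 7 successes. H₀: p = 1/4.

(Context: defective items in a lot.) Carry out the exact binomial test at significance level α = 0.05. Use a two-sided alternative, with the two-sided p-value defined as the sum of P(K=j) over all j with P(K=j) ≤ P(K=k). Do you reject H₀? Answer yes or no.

reject H₀: no

Exact binomial: n=16, k=7, p₀=1/4=0.2500
P(X=j) = C(n,j)·p₀^j·(1−p₀)^(n−j); p = Σ P(X=j) over j with P(X=j) ≤ P(X=7)
p-value (two-sided) = 0.08958
At α=0.05: p ≥ α → fail to reject H₀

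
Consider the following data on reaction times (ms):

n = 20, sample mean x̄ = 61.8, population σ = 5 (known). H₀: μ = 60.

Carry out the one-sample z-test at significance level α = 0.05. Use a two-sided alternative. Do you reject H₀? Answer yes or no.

SE = σ/√n = 5/√20 = 1.1180
z = (x̄−μ₀)/SE = (61.8−60)/1.1180 = 1.6100
p-value (two-sided) = 0.10740
At α=0.05: p ≥ α → fail to reject H₀

reject H₀: no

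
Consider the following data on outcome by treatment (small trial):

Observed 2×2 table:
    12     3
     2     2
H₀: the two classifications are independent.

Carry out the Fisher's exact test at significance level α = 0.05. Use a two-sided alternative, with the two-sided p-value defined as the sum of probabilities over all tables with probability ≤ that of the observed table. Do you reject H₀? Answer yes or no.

reject H₀: no

Margins: r₁=15, r₂=4, c₁=14, c₂=5, n=19
p_obs = C(15,12)·C(4,2)/C(19,14); sum pmf over tables with pmf ≤ p_obs
p-value (two-sided) = 0.27219
At α=0.05: p ≥ α → fail to reject H₀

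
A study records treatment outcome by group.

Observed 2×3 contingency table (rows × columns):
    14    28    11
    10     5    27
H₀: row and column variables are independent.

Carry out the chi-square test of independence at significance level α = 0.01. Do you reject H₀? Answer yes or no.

Row totals [53, 42], col totals [24, 33, 38], n=95
χ² = (14−13.39)²/13.39 + (28−18.41)²/18.41 + (11−21.20)²/21.20 + (10−10.61)²/10.61 + (5−14.59)²/14.59 + (27−16.80)²/16.80 = 22.4613
df = 2
p-value (upper-tail) = 0.00001
At α=0.01: p < α → reject H₀

reject H₀: yes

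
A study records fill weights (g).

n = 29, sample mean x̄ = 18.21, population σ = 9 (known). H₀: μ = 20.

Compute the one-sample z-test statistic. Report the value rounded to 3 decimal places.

test statistic = -1.071

SE = σ/√n = 9/√29 = 1.6713
z = (x̄−μ₀)/SE = (18.21−20)/1.6713 = -1.0710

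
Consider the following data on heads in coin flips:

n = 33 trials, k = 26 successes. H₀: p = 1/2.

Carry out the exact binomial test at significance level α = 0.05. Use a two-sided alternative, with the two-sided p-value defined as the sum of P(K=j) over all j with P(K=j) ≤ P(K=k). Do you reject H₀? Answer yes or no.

reject H₀: yes

Exact binomial: n=33, k=26, p₀=1/2=0.5000
P(X=j) = C(n,j)·p₀^j·(1−p₀)^(n−j); p = Σ P(X=j) over j with P(X=j) ≤ P(X=26)
p-value (two-sided) = 0.00132
At α=0.05: p < α → reject H₀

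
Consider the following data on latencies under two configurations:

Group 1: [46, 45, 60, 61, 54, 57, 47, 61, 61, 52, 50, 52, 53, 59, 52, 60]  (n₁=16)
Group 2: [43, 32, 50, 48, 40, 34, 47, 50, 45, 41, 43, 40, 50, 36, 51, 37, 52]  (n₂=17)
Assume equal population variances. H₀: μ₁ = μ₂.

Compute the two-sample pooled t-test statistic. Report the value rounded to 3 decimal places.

x̄₁=54.375, s₁=5.620, n₁=16
x̄₂=43.471, s₂=6.336, n₂=17
s_p² = [15·5.620² + 16·6.336²]/31 = 35.9995
SE = √(s_p²·(1/16+1/17)) = 2.0899
t = (54.375−43.471)/2.0899 = 5.2177
df = 31

test statistic = 5.218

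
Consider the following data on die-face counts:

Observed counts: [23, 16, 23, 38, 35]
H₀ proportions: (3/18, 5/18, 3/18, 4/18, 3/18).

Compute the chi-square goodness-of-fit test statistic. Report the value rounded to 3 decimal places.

n = 135; E_i = n·p_i = [22.50, 37.50, 22.50, 30.00, 22.50]
χ² = (23−22.50)²/22.50 + (16−37.50)²/37.50 + (23−22.50)²/22.50 + (38−30.00)²/30.00 + (35−22.50)²/22.50 = 21.4267
df = 4

test statistic = 21.427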